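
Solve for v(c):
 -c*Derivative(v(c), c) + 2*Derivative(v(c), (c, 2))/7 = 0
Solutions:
 v(c) = C1 + C2*erfi(sqrt(7)*c/2)


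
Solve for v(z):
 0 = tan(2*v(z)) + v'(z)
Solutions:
 v(z) = -asin(C1*exp(-2*z))/2 + pi/2
 v(z) = asin(C1*exp(-2*z))/2


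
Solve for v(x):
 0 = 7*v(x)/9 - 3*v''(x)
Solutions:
 v(x) = C1*exp(-sqrt(21)*x/9) + C2*exp(sqrt(21)*x/9)


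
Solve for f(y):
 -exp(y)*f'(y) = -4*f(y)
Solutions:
 f(y) = C1*exp(-4*exp(-y))


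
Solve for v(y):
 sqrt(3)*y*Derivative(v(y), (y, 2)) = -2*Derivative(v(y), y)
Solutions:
 v(y) = C1 + C2*y^(1 - 2*sqrt(3)/3)


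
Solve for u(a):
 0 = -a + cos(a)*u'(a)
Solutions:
 u(a) = C1 + Integral(a/cos(a), a)


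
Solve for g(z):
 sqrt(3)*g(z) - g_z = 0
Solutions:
 g(z) = C1*exp(sqrt(3)*z)


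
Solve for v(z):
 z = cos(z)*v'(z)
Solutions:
 v(z) = C1 + Integral(z/cos(z), z)


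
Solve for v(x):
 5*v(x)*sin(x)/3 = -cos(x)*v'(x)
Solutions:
 v(x) = C1*cos(x)^(5/3)


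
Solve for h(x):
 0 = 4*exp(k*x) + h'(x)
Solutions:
 h(x) = C1 - 4*exp(k*x)/k


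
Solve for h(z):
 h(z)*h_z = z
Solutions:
 h(z) = -sqrt(C1 + z^2)
 h(z) = sqrt(C1 + z^2)


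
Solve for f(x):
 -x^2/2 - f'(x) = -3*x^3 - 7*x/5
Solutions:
 f(x) = C1 + 3*x^4/4 - x^3/6 + 7*x^2/10


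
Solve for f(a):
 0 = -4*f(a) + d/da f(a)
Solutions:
 f(a) = C1*exp(4*a)


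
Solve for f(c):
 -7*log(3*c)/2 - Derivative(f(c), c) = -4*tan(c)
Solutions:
 f(c) = C1 - 7*c*log(c)/2 - 7*c*log(3)/2 + 7*c/2 - 4*log(cos(c))


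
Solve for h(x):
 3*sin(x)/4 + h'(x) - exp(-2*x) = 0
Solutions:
 h(x) = C1 + 3*cos(x)/4 - exp(-2*x)/2


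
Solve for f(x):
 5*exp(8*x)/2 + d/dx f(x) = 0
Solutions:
 f(x) = C1 - 5*exp(8*x)/16


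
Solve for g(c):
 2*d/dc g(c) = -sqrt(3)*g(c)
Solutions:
 g(c) = C1*exp(-sqrt(3)*c/2)


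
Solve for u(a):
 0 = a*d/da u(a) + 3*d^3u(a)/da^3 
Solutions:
 u(a) = C1 + Integral(C2*airyai(-3^(2/3)*a/3) + C3*airybi(-3^(2/3)*a/3), a)


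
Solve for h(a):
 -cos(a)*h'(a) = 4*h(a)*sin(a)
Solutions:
 h(a) = C1*cos(a)^4


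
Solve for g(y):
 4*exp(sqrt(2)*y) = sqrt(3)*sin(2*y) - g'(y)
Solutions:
 g(y) = C1 - 2*sqrt(2)*exp(sqrt(2)*y) - sqrt(3)*cos(2*y)/2


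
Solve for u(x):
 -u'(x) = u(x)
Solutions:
 u(x) = C1*exp(-x)


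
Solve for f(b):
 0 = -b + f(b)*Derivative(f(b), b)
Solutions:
 f(b) = -sqrt(C1 + b^2)
 f(b) = sqrt(C1 + b^2)


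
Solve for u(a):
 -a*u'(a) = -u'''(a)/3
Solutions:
 u(a) = C1 + Integral(C2*airyai(3^(1/3)*a) + C3*airybi(3^(1/3)*a), a)


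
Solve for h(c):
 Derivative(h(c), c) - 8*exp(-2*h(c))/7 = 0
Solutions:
 h(c) = log(-sqrt(C1 + 112*c)) - log(7)
 h(c) = log(C1 + 112*c)/2 - log(7)


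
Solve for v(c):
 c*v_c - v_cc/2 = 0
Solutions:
 v(c) = C1 + C2*erfi(c)


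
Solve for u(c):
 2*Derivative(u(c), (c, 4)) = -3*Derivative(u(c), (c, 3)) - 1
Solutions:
 u(c) = C1 + C2*c + C3*c^2 + C4*exp(-3*c/2) - c^3/18


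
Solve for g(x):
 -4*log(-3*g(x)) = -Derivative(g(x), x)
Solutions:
 -Integral(1/(log(-_y) + log(3)), (_y, g(x)))/4 = C1 - x


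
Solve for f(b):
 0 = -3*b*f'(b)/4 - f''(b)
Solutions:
 f(b) = C1 + C2*erf(sqrt(6)*b/4)


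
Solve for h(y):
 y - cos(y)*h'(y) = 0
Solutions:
 h(y) = C1 + Integral(y/cos(y), y)


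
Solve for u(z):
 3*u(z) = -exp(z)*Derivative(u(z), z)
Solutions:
 u(z) = C1*exp(3*exp(-z))


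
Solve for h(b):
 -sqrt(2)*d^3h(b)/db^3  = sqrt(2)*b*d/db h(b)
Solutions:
 h(b) = C1 + Integral(C2*airyai(-b) + C3*airybi(-b), b)


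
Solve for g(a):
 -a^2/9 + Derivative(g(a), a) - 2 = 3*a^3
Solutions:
 g(a) = C1 + 3*a^4/4 + a^3/27 + 2*a


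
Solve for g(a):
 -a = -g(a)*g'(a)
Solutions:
 g(a) = -sqrt(C1 + a^2)
 g(a) = sqrt(C1 + a^2)


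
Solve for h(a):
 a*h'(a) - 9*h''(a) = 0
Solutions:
 h(a) = C1 + C2*erfi(sqrt(2)*a/6)


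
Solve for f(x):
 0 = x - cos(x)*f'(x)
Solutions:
 f(x) = C1 + Integral(x/cos(x), x)


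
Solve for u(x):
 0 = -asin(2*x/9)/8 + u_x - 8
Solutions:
 u(x) = C1 + x*asin(2*x/9)/8 + 8*x + sqrt(81 - 4*x^2)/16


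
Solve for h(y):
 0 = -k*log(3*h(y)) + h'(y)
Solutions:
 Integral(1/(log(_y) + log(3)), (_y, h(y))) = C1 + k*y


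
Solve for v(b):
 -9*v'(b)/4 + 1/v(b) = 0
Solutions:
 v(b) = -sqrt(C1 + 8*b)/3
 v(b) = sqrt(C1 + 8*b)/3


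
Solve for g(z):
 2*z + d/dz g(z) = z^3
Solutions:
 g(z) = C1 + z^4/4 - z^2


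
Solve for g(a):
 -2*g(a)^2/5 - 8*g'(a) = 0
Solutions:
 g(a) = 20/(C1 + a)


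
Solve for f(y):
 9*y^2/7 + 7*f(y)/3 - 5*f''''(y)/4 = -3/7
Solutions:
 f(y) = C1*exp(-15^(3/4)*sqrt(2)*7^(1/4)*y/15) + C2*exp(15^(3/4)*sqrt(2)*7^(1/4)*y/15) + C3*sin(15^(3/4)*sqrt(2)*7^(1/4)*y/15) + C4*cos(15^(3/4)*sqrt(2)*7^(1/4)*y/15) - 27*y^2/49 - 9/49


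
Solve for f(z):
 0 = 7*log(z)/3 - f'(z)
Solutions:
 f(z) = C1 + 7*z*log(z)/3 - 7*z/3


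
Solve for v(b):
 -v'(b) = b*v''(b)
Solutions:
 v(b) = C1 + C2*log(b)


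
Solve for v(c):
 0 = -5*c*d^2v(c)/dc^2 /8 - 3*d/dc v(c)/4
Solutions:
 v(c) = C1 + C2/c^(1/5)


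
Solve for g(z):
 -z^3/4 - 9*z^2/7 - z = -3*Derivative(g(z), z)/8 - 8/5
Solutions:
 g(z) = C1 + z^4/6 + 8*z^3/7 + 4*z^2/3 - 64*z/15


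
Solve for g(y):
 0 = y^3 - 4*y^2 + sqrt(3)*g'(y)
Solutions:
 g(y) = C1 - sqrt(3)*y^4/12 + 4*sqrt(3)*y^3/9


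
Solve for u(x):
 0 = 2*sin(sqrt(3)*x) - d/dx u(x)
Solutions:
 u(x) = C1 - 2*sqrt(3)*cos(sqrt(3)*x)/3


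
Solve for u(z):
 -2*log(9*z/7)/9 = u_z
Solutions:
 u(z) = C1 - 2*z*log(z)/9 - 4*z*log(3)/9 + 2*z/9 + 2*z*log(7)/9


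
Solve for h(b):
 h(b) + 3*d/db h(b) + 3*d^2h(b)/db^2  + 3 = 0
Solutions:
 h(b) = (C1*sin(sqrt(3)*b/6) + C2*cos(sqrt(3)*b/6))*exp(-b/2) - 3


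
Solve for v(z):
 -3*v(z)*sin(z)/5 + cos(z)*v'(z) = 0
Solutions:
 v(z) = C1/cos(z)^(3/5)


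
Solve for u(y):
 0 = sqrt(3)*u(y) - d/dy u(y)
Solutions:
 u(y) = C1*exp(sqrt(3)*y)


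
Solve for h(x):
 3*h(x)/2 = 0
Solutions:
 h(x) = 0


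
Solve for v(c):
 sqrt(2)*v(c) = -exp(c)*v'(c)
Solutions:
 v(c) = C1*exp(sqrt(2)*exp(-c))


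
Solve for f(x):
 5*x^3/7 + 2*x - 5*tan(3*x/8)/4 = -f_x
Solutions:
 f(x) = C1 - 5*x^4/28 - x^2 - 10*log(cos(3*x/8))/3


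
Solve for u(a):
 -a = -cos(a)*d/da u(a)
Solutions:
 u(a) = C1 + Integral(a/cos(a), a)


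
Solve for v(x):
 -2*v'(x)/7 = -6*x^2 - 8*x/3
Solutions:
 v(x) = C1 + 7*x^3 + 14*x^2/3


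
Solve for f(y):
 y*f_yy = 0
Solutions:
 f(y) = C1 + C2*y


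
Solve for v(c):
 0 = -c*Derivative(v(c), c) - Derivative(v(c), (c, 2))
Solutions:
 v(c) = C1 + C2*erf(sqrt(2)*c/2)


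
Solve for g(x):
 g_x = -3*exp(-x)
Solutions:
 g(x) = C1 + 3*exp(-x)


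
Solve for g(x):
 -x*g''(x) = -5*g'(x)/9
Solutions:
 g(x) = C1 + C2*x^(14/9)


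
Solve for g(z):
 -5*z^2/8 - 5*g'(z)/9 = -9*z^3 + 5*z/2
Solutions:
 g(z) = C1 + 81*z^4/20 - 3*z^3/8 - 9*z^2/4


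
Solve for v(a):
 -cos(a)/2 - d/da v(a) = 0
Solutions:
 v(a) = C1 - sin(a)/2


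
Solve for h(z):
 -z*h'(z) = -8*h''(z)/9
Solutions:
 h(z) = C1 + C2*erfi(3*z/4)


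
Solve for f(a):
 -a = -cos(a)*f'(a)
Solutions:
 f(a) = C1 + Integral(a/cos(a), a)


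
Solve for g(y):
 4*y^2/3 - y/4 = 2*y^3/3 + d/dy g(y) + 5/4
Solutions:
 g(y) = C1 - y^4/6 + 4*y^3/9 - y^2/8 - 5*y/4


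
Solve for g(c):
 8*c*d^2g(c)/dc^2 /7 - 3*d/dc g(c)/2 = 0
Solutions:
 g(c) = C1 + C2*c^(37/16)


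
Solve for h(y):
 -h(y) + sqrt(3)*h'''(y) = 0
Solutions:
 h(y) = C3*exp(3^(5/6)*y/3) + (C1*sin(3^(1/3)*y/2) + C2*cos(3^(1/3)*y/2))*exp(-3^(5/6)*y/6)


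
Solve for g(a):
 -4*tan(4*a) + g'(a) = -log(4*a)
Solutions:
 g(a) = C1 - a*log(a) - 2*a*log(2) + a - log(cos(4*a))


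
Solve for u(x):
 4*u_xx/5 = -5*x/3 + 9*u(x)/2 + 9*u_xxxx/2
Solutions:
 u(x) = 10*x/27 + (C1*sin(x*sin(atan(7*sqrt(41)/4)/2)) + C2*cos(x*sin(atan(7*sqrt(41)/4)/2)))*exp(-x*cos(atan(7*sqrt(41)/4)/2)) + (C3*sin(x*sin(atan(7*sqrt(41)/4)/2)) + C4*cos(x*sin(atan(7*sqrt(41)/4)/2)))*exp(x*cos(atan(7*sqrt(41)/4)/2))


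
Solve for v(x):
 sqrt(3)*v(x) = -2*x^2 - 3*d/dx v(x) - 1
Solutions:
 v(x) = C1*exp(-sqrt(3)*x/3) - 2*sqrt(3)*x^2/3 + 4*x - 13*sqrt(3)/3


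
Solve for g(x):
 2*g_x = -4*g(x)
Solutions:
 g(x) = C1*exp(-2*x)


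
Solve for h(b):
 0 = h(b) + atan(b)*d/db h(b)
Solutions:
 h(b) = C1*exp(-Integral(1/atan(b), b))


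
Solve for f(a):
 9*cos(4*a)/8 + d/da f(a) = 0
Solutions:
 f(a) = C1 - 9*sin(4*a)/32


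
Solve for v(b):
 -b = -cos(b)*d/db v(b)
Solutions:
 v(b) = C1 + Integral(b/cos(b), b)


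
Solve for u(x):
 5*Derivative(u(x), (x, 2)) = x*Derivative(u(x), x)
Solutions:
 u(x) = C1 + C2*erfi(sqrt(10)*x/10)


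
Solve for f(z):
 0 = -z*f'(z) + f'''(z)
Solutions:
 f(z) = C1 + Integral(C2*airyai(z) + C3*airybi(z), z)


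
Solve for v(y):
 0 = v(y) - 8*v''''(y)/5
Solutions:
 v(y) = C1*exp(-10^(1/4)*y/2) + C2*exp(10^(1/4)*y/2) + C3*sin(10^(1/4)*y/2) + C4*cos(10^(1/4)*y/2)


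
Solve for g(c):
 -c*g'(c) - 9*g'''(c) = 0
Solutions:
 g(c) = C1 + Integral(C2*airyai(-3^(1/3)*c/3) + C3*airybi(-3^(1/3)*c/3), c)


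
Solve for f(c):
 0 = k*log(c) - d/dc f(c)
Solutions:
 f(c) = C1 + c*k*log(c) - c*k


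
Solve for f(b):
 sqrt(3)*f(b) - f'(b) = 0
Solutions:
 f(b) = C1*exp(sqrt(3)*b)


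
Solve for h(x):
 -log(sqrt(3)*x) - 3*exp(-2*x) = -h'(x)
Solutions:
 h(x) = C1 + x*log(x) + x*(-1 + log(3)/2) - 3*exp(-2*x)/2


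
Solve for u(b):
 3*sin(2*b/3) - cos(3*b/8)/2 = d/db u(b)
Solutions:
 u(b) = C1 - 4*sin(3*b/8)/3 - 9*cos(2*b/3)/2


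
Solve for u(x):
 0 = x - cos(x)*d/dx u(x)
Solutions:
 u(x) = C1 + Integral(x/cos(x), x)


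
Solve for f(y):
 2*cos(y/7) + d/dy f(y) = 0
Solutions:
 f(y) = C1 - 14*sin(y/7)


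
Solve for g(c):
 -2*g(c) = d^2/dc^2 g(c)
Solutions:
 g(c) = C1*sin(sqrt(2)*c) + C2*cos(sqrt(2)*c)


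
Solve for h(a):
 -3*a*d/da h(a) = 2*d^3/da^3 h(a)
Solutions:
 h(a) = C1 + Integral(C2*airyai(-2^(2/3)*3^(1/3)*a/2) + C3*airybi(-2^(2/3)*3^(1/3)*a/2), a)


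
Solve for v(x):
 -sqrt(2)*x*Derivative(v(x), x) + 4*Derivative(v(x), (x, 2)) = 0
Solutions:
 v(x) = C1 + C2*erfi(2^(3/4)*x/4)


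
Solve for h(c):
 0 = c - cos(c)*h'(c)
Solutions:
 h(c) = C1 + Integral(c/cos(c), c)


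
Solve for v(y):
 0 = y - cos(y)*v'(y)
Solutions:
 v(y) = C1 + Integral(y/cos(y), y)


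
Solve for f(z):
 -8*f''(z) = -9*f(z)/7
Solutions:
 f(z) = C1*exp(-3*sqrt(14)*z/28) + C2*exp(3*sqrt(14)*z/28)


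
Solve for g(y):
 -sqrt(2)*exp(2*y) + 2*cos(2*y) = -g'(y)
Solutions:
 g(y) = C1 + sqrt(2)*exp(2*y)/2 - sin(2*y)


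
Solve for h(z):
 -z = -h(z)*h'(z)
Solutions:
 h(z) = -sqrt(C1 + z^2)
 h(z) = sqrt(C1 + z^2)


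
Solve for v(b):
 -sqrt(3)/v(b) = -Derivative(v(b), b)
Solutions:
 v(b) = -sqrt(C1 + 2*sqrt(3)*b)
 v(b) = sqrt(C1 + 2*sqrt(3)*b)


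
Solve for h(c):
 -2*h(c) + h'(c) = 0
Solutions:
 h(c) = C1*exp(2*c)


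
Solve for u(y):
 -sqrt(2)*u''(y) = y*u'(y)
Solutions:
 u(y) = C1 + C2*erf(2^(1/4)*y/2)


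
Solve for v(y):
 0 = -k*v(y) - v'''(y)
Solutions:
 v(y) = C1*exp(y*(-k)^(1/3)) + C2*exp(y*(-k)^(1/3)*(-1 + sqrt(3)*I)/2) + C3*exp(-y*(-k)^(1/3)*(1 + sqrt(3)*I)/2)


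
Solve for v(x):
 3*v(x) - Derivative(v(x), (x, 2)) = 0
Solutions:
 v(x) = C1*exp(-sqrt(3)*x) + C2*exp(sqrt(3)*x)


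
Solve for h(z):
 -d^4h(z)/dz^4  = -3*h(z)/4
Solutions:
 h(z) = C1*exp(-sqrt(2)*3^(1/4)*z/2) + C2*exp(sqrt(2)*3^(1/4)*z/2) + C3*sin(sqrt(2)*3^(1/4)*z/2) + C4*cos(sqrt(2)*3^(1/4)*z/2)


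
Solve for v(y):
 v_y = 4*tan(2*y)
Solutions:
 v(y) = C1 - 2*log(cos(2*y))


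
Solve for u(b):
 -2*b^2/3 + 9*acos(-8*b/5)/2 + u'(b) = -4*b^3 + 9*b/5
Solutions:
 u(b) = C1 - b^4 + 2*b^3/9 + 9*b^2/10 - 9*b*acos(-8*b/5)/2 - 9*sqrt(25 - 64*b^2)/16


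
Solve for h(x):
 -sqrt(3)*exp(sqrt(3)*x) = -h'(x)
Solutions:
 h(x) = C1 + exp(sqrt(3)*x)


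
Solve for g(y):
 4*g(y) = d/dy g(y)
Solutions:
 g(y) = C1*exp(4*y)


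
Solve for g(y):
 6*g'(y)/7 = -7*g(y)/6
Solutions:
 g(y) = C1*exp(-49*y/36)


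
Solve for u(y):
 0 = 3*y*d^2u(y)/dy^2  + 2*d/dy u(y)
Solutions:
 u(y) = C1 + C2*y^(1/3)


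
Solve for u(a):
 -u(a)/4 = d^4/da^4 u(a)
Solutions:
 u(a) = (C1*sin(a/2) + C2*cos(a/2))*exp(-a/2) + (C3*sin(a/2) + C4*cos(a/2))*exp(a/2)


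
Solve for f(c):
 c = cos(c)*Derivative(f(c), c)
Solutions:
 f(c) = C1 + Integral(c/cos(c), c)


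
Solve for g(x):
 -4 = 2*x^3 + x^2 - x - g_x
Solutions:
 g(x) = C1 + x^4/2 + x^3/3 - x^2/2 + 4*x


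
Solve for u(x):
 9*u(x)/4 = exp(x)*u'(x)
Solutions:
 u(x) = C1*exp(-9*exp(-x)/4)


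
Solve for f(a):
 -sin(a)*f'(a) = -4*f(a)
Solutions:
 f(a) = C1*(cos(a)^2 - 2*cos(a) + 1)/(cos(a)^2 + 2*cos(a) + 1)


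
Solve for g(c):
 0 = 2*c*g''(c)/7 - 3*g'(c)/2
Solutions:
 g(c) = C1 + C2*c^(25/4)


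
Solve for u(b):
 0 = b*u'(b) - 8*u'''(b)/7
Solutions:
 u(b) = C1 + Integral(C2*airyai(7^(1/3)*b/2) + C3*airybi(7^(1/3)*b/2), b)


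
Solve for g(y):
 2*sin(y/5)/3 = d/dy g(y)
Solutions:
 g(y) = C1 - 10*cos(y/5)/3


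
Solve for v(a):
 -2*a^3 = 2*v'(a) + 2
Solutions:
 v(a) = C1 - a^4/4 - a


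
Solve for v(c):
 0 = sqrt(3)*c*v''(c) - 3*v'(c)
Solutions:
 v(c) = C1 + C2*c^(1 + sqrt(3))


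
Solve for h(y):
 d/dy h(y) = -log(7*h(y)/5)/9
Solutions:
 -9*Integral(1/(-log(_y) - log(7) + log(5)), (_y, h(y))) = C1 - y


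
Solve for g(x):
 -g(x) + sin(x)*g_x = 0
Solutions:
 g(x) = C1*sqrt(cos(x) - 1)/sqrt(cos(x) + 1)


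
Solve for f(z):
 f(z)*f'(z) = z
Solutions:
 f(z) = -sqrt(C1 + z^2)
 f(z) = sqrt(C1 + z^2)


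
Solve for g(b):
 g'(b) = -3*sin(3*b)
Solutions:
 g(b) = C1 + cos(3*b)


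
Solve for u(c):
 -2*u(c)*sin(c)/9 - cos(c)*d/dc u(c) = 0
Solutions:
 u(c) = C1*cos(c)^(2/9)


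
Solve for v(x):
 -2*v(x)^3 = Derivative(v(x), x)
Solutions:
 v(x) = -sqrt(2)*sqrt(-1/(C1 - 2*x))/2
 v(x) = sqrt(2)*sqrt(-1/(C1 - 2*x))/2


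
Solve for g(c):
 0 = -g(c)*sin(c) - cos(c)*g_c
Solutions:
 g(c) = C1*cos(c)


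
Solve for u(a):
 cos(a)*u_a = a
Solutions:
 u(a) = C1 + Integral(a/cos(a), a)


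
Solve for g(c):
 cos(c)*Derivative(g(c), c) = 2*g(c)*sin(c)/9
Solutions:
 g(c) = C1/cos(c)^(2/9)


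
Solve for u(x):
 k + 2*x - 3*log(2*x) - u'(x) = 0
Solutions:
 u(x) = C1 + k*x + x^2 - 3*x*log(x) - x*log(8) + 3*x


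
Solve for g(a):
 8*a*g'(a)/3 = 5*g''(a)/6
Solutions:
 g(a) = C1 + C2*erfi(2*sqrt(10)*a/5)


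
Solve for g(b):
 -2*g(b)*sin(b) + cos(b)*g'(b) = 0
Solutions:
 g(b) = C1/cos(b)^2


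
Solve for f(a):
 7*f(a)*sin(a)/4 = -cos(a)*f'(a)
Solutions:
 f(a) = C1*cos(a)^(7/4)


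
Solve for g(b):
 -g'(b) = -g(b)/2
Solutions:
 g(b) = C1*exp(b/2)


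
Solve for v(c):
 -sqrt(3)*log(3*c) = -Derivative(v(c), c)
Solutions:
 v(c) = C1 + sqrt(3)*c*log(c) - sqrt(3)*c + sqrt(3)*c*log(3)


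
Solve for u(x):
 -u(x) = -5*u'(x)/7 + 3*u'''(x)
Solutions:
 u(x) = C1*exp(x*(10*98^(1/3)/(sqrt(190981) + 441)^(1/3) + 28^(1/3)*(sqrt(190981) + 441)^(1/3))/84)*sin(sqrt(3)*x*(-28^(1/3)*(sqrt(190981) + 441)^(1/3) + 10*98^(1/3)/(sqrt(190981) + 441)^(1/3))/84) + C2*exp(x*(10*98^(1/3)/(sqrt(190981) + 441)^(1/3) + 28^(1/3)*(sqrt(190981) + 441)^(1/3))/84)*cos(sqrt(3)*x*(-28^(1/3)*(sqrt(190981) + 441)^(1/3) + 10*98^(1/3)/(sqrt(190981) + 441)^(1/3))/84) + C3*exp(-x*(10*98^(1/3)/(sqrt(190981) + 441)^(1/3) + 28^(1/3)*(sqrt(190981) + 441)^(1/3))/42)


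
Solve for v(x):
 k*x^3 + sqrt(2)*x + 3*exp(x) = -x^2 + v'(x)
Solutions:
 v(x) = C1 + k*x^4/4 + x^3/3 + sqrt(2)*x^2/2 + 3*exp(x)


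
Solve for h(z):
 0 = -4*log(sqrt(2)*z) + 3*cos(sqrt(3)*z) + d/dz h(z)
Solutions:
 h(z) = C1 + 4*z*log(z) - 4*z + 2*z*log(2) - sqrt(3)*sin(sqrt(3)*z)


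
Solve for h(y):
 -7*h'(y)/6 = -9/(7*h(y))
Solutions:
 h(y) = -sqrt(C1 + 108*y)/7
 h(y) = sqrt(C1 + 108*y)/7


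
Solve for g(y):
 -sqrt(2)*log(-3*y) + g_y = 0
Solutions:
 g(y) = C1 + sqrt(2)*y*log(-y) + sqrt(2)*y*(-1 + log(3))


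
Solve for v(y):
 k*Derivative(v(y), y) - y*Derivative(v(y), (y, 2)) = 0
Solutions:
 v(y) = C1 + y^(re(k) + 1)*(C2*sin(log(y)*Abs(im(k))) + C3*cos(log(y)*im(k)))


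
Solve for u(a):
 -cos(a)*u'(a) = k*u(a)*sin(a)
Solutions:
 u(a) = C1*exp(k*log(cos(a)))


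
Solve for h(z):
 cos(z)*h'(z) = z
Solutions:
 h(z) = C1 + Integral(z/cos(z), z)


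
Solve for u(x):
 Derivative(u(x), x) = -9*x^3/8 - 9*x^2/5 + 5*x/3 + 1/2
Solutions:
 u(x) = C1 - 9*x^4/32 - 3*x^3/5 + 5*x^2/6 + x/2


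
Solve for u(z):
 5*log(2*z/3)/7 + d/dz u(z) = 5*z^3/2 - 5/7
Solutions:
 u(z) = C1 + 5*z^4/8 - 5*z*log(z)/7 - 5*z*log(2)/7 + 5*z*log(3)/7


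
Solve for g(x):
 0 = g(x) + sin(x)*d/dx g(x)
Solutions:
 g(x) = C1*sqrt(cos(x) + 1)/sqrt(cos(x) - 1)


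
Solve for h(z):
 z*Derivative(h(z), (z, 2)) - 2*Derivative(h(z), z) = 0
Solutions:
 h(z) = C1 + C2*z^3


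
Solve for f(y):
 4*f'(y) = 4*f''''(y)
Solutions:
 f(y) = C1 + C4*exp(y) + (C2*sin(sqrt(3)*y/2) + C3*cos(sqrt(3)*y/2))*exp(-y/2)


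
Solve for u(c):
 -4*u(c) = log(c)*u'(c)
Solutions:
 u(c) = C1*exp(-4*li(c))


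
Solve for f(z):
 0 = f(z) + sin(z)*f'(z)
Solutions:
 f(z) = C1*sqrt(cos(z) + 1)/sqrt(cos(z) - 1)


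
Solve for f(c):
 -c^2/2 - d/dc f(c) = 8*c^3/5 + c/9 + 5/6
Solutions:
 f(c) = C1 - 2*c^4/5 - c^3/6 - c^2/18 - 5*c/6


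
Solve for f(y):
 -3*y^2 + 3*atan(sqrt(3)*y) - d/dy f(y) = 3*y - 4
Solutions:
 f(y) = C1 - y^3 - 3*y^2/2 + 3*y*atan(sqrt(3)*y) + 4*y - sqrt(3)*log(3*y^2 + 1)/2


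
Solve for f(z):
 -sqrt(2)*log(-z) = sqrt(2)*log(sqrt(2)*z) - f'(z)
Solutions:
 f(z) = C1 + 2*sqrt(2)*z*log(z) + sqrt(2)*z*(-2 + log(2)/2 + I*pi)


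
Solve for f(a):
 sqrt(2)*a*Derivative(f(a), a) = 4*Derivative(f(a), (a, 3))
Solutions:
 f(a) = C1 + Integral(C2*airyai(sqrt(2)*a/2) + C3*airybi(sqrt(2)*a/2), a)


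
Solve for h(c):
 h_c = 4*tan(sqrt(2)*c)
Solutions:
 h(c) = C1 - 2*sqrt(2)*log(cos(sqrt(2)*c))


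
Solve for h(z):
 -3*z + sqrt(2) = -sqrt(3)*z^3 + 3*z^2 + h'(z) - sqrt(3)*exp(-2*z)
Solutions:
 h(z) = C1 + sqrt(3)*z^4/4 - z^3 - 3*z^2/2 + sqrt(2)*z - sqrt(3)*exp(-2*z)/2


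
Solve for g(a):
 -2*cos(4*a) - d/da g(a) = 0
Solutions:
 g(a) = C1 - sin(4*a)/2


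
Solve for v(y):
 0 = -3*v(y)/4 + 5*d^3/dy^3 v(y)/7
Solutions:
 v(y) = C3*exp(1050^(1/3)*y/10) + (C1*sin(3^(5/6)*350^(1/3)*y/20) + C2*cos(3^(5/6)*350^(1/3)*y/20))*exp(-1050^(1/3)*y/20)


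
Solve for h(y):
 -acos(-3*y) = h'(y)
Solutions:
 h(y) = C1 - y*acos(-3*y) - sqrt(1 - 9*y^2)/3


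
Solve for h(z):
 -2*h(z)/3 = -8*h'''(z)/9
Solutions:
 h(z) = C3*exp(6^(1/3)*z/2) + (C1*sin(2^(1/3)*3^(5/6)*z/4) + C2*cos(2^(1/3)*3^(5/6)*z/4))*exp(-6^(1/3)*z/4)


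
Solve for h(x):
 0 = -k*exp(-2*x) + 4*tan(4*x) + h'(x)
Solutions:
 h(x) = C1 - k*exp(-2*x)/2 - log(tan(4*x)^2 + 1)/2


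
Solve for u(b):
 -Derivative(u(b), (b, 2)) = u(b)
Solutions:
 u(b) = C1*sin(b) + C2*cos(b)


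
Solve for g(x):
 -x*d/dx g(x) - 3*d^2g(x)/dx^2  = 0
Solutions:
 g(x) = C1 + C2*erf(sqrt(6)*x/6)


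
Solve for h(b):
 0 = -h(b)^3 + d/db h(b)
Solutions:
 h(b) = -sqrt(2)*sqrt(-1/(C1 + b))/2
 h(b) = sqrt(2)*sqrt(-1/(C1 + b))/2


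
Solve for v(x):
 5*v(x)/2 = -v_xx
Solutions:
 v(x) = C1*sin(sqrt(10)*x/2) + C2*cos(sqrt(10)*x/2)


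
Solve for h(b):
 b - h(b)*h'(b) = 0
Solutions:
 h(b) = -sqrt(C1 + b^2)
 h(b) = sqrt(C1 + b^2)


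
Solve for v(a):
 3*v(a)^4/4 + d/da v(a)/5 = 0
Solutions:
 v(a) = 2^(2/3)*(1/(C1 + 45*a))^(1/3)
 v(a) = (-6^(2/3) - 3*2^(2/3)*3^(1/6)*I)*(1/(C1 + 15*a))^(1/3)/6
 v(a) = (-6^(2/3) + 3*2^(2/3)*3^(1/6)*I)*(1/(C1 + 15*a))^(1/3)/6


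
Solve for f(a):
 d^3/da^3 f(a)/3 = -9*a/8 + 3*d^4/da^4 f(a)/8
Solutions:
 f(a) = C1 + C2*a + C3*a^2 + C4*exp(8*a/9) - 9*a^4/64 - 81*a^3/128


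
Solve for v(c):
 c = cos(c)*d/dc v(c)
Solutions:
 v(c) = C1 + Integral(c/cos(c), c)


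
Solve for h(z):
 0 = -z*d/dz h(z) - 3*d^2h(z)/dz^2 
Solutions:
 h(z) = C1 + C2*erf(sqrt(6)*z/6)


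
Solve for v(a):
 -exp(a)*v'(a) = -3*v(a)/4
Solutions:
 v(a) = C1*exp(-3*exp(-a)/4)


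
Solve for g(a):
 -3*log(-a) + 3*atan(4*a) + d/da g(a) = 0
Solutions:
 g(a) = C1 + 3*a*log(-a) - 3*a*atan(4*a) - 3*a + 3*log(16*a^2 + 1)/8


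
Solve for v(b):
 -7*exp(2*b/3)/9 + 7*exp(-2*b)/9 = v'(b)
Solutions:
 v(b) = C1 - 7*exp(2*b/3)/6 - 7*exp(-2*b)/18


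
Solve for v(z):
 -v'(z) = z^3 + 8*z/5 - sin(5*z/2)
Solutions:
 v(z) = C1 - z^4/4 - 4*z^2/5 - 2*cos(5*z/2)/5


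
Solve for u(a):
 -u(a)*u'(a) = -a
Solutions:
 u(a) = -sqrt(C1 + a^2)
 u(a) = sqrt(C1 + a^2)


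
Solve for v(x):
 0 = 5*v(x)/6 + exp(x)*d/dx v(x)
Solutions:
 v(x) = C1*exp(5*exp(-x)/6)


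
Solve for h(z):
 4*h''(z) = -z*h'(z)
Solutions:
 h(z) = C1 + C2*erf(sqrt(2)*z/4)


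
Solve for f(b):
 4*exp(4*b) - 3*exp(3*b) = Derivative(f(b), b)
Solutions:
 f(b) = C1 + exp(4*b) - exp(3*b)


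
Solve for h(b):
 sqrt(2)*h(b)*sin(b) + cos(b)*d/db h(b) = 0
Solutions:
 h(b) = C1*cos(b)^(sqrt(2))


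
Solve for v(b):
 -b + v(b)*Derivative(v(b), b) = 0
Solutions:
 v(b) = -sqrt(C1 + b^2)
 v(b) = sqrt(C1 + b^2)


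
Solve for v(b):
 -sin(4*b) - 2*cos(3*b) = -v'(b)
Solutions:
 v(b) = C1 + 2*sin(3*b)/3 - cos(4*b)/4


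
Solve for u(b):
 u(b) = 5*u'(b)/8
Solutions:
 u(b) = C1*exp(8*b/5)


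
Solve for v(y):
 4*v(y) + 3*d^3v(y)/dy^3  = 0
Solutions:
 v(y) = C3*exp(-6^(2/3)*y/3) + (C1*sin(2^(2/3)*3^(1/6)*y/2) + C2*cos(2^(2/3)*3^(1/6)*y/2))*exp(6^(2/3)*y/6)


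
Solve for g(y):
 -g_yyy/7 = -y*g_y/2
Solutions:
 g(y) = C1 + Integral(C2*airyai(2^(2/3)*7^(1/3)*y/2) + C3*airybi(2^(2/3)*7^(1/3)*y/2), y)


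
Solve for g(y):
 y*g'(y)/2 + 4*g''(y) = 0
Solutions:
 g(y) = C1 + C2*erf(y/4)


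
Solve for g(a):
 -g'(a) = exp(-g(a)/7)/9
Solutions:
 g(a) = 7*log(C1 - a/63)


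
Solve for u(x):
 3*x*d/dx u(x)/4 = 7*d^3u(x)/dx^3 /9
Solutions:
 u(x) = C1 + Integral(C2*airyai(3*98^(1/3)*x/14) + C3*airybi(3*98^(1/3)*x/14), x)


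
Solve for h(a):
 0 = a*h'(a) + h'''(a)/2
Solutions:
 h(a) = C1 + Integral(C2*airyai(-2^(1/3)*a) + C3*airybi(-2^(1/3)*a), a)


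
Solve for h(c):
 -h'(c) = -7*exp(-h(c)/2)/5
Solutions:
 h(c) = 2*log(C1 + 7*c/10)


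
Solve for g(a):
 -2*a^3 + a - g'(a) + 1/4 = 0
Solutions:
 g(a) = C1 - a^4/2 + a^2/2 + a/4


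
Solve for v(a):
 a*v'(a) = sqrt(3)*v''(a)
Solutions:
 v(a) = C1 + C2*erfi(sqrt(2)*3^(3/4)*a/6)


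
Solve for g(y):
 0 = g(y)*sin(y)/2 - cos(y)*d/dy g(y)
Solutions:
 g(y) = C1/sqrt(cos(y))


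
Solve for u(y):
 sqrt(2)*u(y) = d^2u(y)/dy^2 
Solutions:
 u(y) = C1*exp(-2^(1/4)*y) + C2*exp(2^(1/4)*y)


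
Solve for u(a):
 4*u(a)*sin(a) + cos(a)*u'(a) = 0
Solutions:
 u(a) = C1*cos(a)^4


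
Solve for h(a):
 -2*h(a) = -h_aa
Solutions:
 h(a) = C1*exp(-sqrt(2)*a) + C2*exp(sqrt(2)*a)


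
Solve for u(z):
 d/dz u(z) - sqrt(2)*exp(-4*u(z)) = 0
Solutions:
 u(z) = log(-I*(C1 + 4*sqrt(2)*z)^(1/4))
 u(z) = log(I*(C1 + 4*sqrt(2)*z)^(1/4))
 u(z) = log(-(C1 + 4*sqrt(2)*z)^(1/4))
 u(z) = log(C1 + 4*sqrt(2)*z)/4


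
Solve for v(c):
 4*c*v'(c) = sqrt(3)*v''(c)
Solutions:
 v(c) = C1 + C2*erfi(sqrt(2)*3^(3/4)*c/3)


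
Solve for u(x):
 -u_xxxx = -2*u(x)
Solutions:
 u(x) = C1*exp(-2^(1/4)*x) + C2*exp(2^(1/4)*x) + C3*sin(2^(1/4)*x) + C4*cos(2^(1/4)*x)


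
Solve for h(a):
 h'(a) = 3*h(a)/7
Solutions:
 h(a) = C1*exp(3*a/7)


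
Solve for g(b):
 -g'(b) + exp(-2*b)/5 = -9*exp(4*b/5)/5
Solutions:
 g(b) = C1 + 9*exp(4*b/5)/4 - exp(-2*b)/10


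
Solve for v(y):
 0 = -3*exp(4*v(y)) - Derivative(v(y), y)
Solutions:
 v(y) = log(-I*(1/(C1 + 12*y))^(1/4))
 v(y) = log(I*(1/(C1 + 12*y))^(1/4))
 v(y) = log(-(1/(C1 + 12*y))^(1/4))
 v(y) = log(1/(C1 + 12*y))/4


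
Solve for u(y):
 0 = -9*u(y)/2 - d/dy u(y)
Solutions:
 u(y) = C1*exp(-9*y/2)


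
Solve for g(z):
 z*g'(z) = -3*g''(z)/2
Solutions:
 g(z) = C1 + C2*erf(sqrt(3)*z/3)


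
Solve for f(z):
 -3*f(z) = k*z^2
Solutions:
 f(z) = -k*z^2/3


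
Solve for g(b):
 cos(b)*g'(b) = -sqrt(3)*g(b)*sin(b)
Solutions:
 g(b) = C1*cos(b)^(sqrt(3))


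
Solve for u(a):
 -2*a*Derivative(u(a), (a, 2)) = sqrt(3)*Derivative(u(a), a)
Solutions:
 u(a) = C1 + C2*a^(1 - sqrt(3)/2)


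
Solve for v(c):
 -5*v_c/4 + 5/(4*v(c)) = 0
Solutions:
 v(c) = -sqrt(C1 + 2*c)
 v(c) = sqrt(C1 + 2*c)


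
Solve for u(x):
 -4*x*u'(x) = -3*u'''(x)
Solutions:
 u(x) = C1 + Integral(C2*airyai(6^(2/3)*x/3) + C3*airybi(6^(2/3)*x/3), x)


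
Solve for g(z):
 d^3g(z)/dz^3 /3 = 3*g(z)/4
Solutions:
 g(z) = C3*exp(2^(1/3)*3^(2/3)*z/2) + (C1*sin(3*2^(1/3)*3^(1/6)*z/4) + C2*cos(3*2^(1/3)*3^(1/6)*z/4))*exp(-2^(1/3)*3^(2/3)*z/4)


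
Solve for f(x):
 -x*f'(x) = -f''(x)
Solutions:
 f(x) = C1 + C2*erfi(sqrt(2)*x/2)


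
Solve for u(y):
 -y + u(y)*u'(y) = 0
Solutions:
 u(y) = -sqrt(C1 + y^2)
 u(y) = sqrt(C1 + y^2)


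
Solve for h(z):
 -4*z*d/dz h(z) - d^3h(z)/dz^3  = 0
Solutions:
 h(z) = C1 + Integral(C2*airyai(-2^(2/3)*z) + C3*airybi(-2^(2/3)*z), z)


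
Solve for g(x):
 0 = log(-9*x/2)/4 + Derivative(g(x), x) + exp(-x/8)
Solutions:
 g(x) = C1 - x*log(-x)/4 + x*(-2*log(3) + log(2) + 1)/4 + 8*exp(-x/8)


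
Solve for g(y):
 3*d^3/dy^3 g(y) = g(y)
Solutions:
 g(y) = C3*exp(3^(2/3)*y/3) + (C1*sin(3^(1/6)*y/2) + C2*cos(3^(1/6)*y/2))*exp(-3^(2/3)*y/6)


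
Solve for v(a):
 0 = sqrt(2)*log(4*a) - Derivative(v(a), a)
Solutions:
 v(a) = C1 + sqrt(2)*a*log(a) - sqrt(2)*a + 2*sqrt(2)*a*log(2)


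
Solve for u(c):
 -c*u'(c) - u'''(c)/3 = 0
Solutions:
 u(c) = C1 + Integral(C2*airyai(-3^(1/3)*c) + C3*airybi(-3^(1/3)*c), c)


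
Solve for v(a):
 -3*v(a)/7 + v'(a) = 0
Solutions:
 v(a) = C1*exp(3*a/7)


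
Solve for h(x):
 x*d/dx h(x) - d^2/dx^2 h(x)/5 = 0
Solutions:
 h(x) = C1 + C2*erfi(sqrt(10)*x/2)


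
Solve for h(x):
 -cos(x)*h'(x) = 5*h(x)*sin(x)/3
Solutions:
 h(x) = C1*cos(x)^(5/3)


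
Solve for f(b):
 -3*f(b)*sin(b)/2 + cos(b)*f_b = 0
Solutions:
 f(b) = C1/cos(b)^(3/2)


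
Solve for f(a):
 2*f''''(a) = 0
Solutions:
 f(a) = C1 + C2*a + C3*a^2 + C4*a^3


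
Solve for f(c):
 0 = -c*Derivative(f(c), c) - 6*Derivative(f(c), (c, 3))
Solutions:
 f(c) = C1 + Integral(C2*airyai(-6^(2/3)*c/6) + C3*airybi(-6^(2/3)*c/6), c)


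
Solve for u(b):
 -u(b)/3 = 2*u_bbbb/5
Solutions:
 u(b) = (C1*sin(10^(1/4)*3^(3/4)*b/6) + C2*cos(10^(1/4)*3^(3/4)*b/6))*exp(-10^(1/4)*3^(3/4)*b/6) + (C3*sin(10^(1/4)*3^(3/4)*b/6) + C4*cos(10^(1/4)*3^(3/4)*b/6))*exp(10^(1/4)*3^(3/4)*b/6)


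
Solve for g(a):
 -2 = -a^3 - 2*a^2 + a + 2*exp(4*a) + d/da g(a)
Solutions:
 g(a) = C1 + a^4/4 + 2*a^3/3 - a^2/2 - 2*a - exp(4*a)/2


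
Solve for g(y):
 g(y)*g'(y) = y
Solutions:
 g(y) = -sqrt(C1 + y^2)
 g(y) = sqrt(C1 + y^2)


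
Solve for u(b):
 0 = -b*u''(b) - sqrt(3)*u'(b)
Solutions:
 u(b) = C1 + C2*b^(1 - sqrt(3))


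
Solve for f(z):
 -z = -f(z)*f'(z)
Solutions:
 f(z) = -sqrt(C1 + z^2)
 f(z) = sqrt(C1 + z^2)


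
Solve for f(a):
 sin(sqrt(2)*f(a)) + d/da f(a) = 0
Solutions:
 f(a) = sqrt(2)*(pi - acos((-exp(2*sqrt(2)*C1) - exp(2*sqrt(2)*a))/(exp(2*sqrt(2)*C1) - exp(2*sqrt(2)*a)))/2)
 f(a) = sqrt(2)*acos((-exp(2*sqrt(2)*C1) - exp(2*sqrt(2)*a))/(exp(2*sqrt(2)*C1) - exp(2*sqrt(2)*a)))/2


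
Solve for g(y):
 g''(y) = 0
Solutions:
 g(y) = C1 + C2*y


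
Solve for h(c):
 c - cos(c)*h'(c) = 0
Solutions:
 h(c) = C1 + Integral(c/cos(c), c)


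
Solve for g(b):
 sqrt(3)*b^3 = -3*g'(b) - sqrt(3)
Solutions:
 g(b) = C1 - sqrt(3)*b^4/12 - sqrt(3)*b/3


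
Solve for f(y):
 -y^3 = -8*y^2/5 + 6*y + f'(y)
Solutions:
 f(y) = C1 - y^4/4 + 8*y^3/15 - 3*y^2


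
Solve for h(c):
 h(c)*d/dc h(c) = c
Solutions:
 h(c) = -sqrt(C1 + c^2)
 h(c) = sqrt(C1 + c^2)


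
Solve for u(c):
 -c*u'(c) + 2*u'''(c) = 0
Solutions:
 u(c) = C1 + Integral(C2*airyai(2^(2/3)*c/2) + C3*airybi(2^(2/3)*c/2), c)


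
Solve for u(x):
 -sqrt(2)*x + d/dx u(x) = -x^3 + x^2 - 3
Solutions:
 u(x) = C1 - x^4/4 + x^3/3 + sqrt(2)*x^2/2 - 3*x


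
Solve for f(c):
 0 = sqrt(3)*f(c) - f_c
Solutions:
 f(c) = C1*exp(sqrt(3)*c)


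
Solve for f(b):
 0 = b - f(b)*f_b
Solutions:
 f(b) = -sqrt(C1 + b^2)
 f(b) = sqrt(C1 + b^2)


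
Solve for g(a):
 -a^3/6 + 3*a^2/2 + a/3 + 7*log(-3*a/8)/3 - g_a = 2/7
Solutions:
 g(a) = C1 - a^4/24 + a^3/2 + a^2/6 + 7*a*log(-a)/3 + a*(-7*log(2) - 55/21 + 7*log(3)/3)


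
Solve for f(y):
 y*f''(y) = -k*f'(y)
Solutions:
 f(y) = C1 + y^(1 - re(k))*(C2*sin(log(y)*Abs(im(k))) + C3*cos(log(y)*im(k)))


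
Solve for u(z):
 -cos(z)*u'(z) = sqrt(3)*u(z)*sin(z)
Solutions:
 u(z) = C1*cos(z)^(sqrt(3))


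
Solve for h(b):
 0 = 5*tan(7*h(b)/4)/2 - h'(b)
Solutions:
 h(b) = -4*asin(C1*exp(35*b/8))/7 + 4*pi/7
 h(b) = 4*asin(C1*exp(35*b/8))/7


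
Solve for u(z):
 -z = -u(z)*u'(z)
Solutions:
 u(z) = -sqrt(C1 + z^2)
 u(z) = sqrt(C1 + z^2)


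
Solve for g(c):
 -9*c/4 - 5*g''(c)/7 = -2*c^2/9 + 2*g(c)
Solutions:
 g(c) = C1*sin(sqrt(70)*c/5) + C2*cos(sqrt(70)*c/5) + c^2/9 - 9*c/8 - 5/63


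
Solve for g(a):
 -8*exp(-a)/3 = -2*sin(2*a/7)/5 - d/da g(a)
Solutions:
 g(a) = C1 + 7*cos(2*a/7)/5 - 8*exp(-a)/3


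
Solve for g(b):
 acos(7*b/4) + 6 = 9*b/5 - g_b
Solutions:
 g(b) = C1 + 9*b^2/10 - b*acos(7*b/4) - 6*b + sqrt(16 - 49*b^2)/7


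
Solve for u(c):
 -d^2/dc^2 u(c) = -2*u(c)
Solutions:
 u(c) = C1*exp(-sqrt(2)*c) + C2*exp(sqrt(2)*c)


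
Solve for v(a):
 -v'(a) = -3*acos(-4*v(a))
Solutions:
 Integral(1/acos(-4*_y), (_y, v(a))) = C1 + 3*a


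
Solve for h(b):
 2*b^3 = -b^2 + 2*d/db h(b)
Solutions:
 h(b) = C1 + b^4/4 + b^3/6


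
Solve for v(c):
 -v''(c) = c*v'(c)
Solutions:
 v(c) = C1 + C2*erf(sqrt(2)*c/2)


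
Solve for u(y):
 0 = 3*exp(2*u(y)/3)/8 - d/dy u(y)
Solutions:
 u(y) = 3*log(-sqrt(-1/(C1 + 3*y))) + 3*log(3)/2 + 3*log(2)
 u(y) = 3*log(-1/(C1 + 3*y))/2 + 3*log(3)/2 + 3*log(2)


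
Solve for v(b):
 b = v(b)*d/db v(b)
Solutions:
 v(b) = -sqrt(C1 + b^2)
 v(b) = sqrt(C1 + b^2)


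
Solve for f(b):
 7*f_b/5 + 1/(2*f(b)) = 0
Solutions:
 f(b) = -sqrt(C1 - 35*b)/7
 f(b) = sqrt(C1 - 35*b)/7


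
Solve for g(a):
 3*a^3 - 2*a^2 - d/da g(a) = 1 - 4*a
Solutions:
 g(a) = C1 + 3*a^4/4 - 2*a^3/3 + 2*a^2 - a


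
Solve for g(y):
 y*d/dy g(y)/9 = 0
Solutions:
 g(y) = C1


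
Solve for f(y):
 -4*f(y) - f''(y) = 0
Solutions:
 f(y) = C1*sin(2*y) + C2*cos(2*y)


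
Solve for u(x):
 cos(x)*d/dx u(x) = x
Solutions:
 u(x) = C1 + Integral(x/cos(x), x)


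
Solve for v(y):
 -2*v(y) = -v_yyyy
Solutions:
 v(y) = C1*exp(-2^(1/4)*y) + C2*exp(2^(1/4)*y) + C3*sin(2^(1/4)*y) + C4*cos(2^(1/4)*y)


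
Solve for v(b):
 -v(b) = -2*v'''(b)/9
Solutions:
 v(b) = C3*exp(6^(2/3)*b/2) + (C1*sin(3*2^(2/3)*3^(1/6)*b/4) + C2*cos(3*2^(2/3)*3^(1/6)*b/4))*exp(-6^(2/3)*b/4)


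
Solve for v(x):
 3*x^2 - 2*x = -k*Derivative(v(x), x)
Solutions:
 v(x) = C1 - x^3/k + x^2/k


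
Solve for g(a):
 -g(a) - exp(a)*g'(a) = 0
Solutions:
 g(a) = C1*exp(exp(-a))


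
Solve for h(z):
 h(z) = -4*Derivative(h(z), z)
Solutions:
 h(z) = C1*exp(-z/4)


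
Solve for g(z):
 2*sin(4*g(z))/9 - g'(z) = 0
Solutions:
 -2*z/9 + log(cos(4*g(z)) - 1)/8 - log(cos(4*g(z)) + 1)/8 = C1


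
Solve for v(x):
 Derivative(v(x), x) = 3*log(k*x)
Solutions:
 v(x) = C1 + 3*x*log(k*x) - 3*x


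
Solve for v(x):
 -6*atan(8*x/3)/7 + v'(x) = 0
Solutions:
 v(x) = C1 + 6*x*atan(8*x/3)/7 - 9*log(64*x^2 + 9)/56


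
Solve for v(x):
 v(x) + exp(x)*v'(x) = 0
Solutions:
 v(x) = C1*exp(exp(-x))


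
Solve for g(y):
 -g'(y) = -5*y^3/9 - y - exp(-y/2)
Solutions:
 g(y) = C1 + 5*y^4/36 + y^2/2 - 2*exp(-y/2)


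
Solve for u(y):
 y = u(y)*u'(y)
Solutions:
 u(y) = -sqrt(C1 + y^2)
 u(y) = sqrt(C1 + y^2)


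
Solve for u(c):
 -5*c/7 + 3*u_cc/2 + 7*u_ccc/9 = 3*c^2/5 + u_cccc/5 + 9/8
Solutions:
 u(c) = C1 + C2*c + C3*exp(c*(35 - sqrt(3655))/18) + C4*exp(c*(35 + sqrt(3655))/18) + c^4/30 + 29*c^3/2835 + 60131*c^2/145800


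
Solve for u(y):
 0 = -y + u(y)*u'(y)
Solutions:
 u(y) = -sqrt(C1 + y^2)
 u(y) = sqrt(C1 + y^2)


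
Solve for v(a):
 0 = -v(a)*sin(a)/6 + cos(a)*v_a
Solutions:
 v(a) = C1/cos(a)^(1/6)


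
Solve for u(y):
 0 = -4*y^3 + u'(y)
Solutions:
 u(y) = C1 + y^4


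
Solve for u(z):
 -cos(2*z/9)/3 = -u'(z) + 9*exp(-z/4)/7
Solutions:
 u(z) = C1 + 3*sin(2*z/9)/2 - 36*exp(-z/4)/7


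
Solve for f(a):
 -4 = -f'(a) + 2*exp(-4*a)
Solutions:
 f(a) = C1 + 4*a - exp(-4*a)/2


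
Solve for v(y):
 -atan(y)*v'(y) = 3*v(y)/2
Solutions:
 v(y) = C1*exp(-3*Integral(1/atan(y), y)/2)


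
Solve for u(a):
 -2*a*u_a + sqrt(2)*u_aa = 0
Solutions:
 u(a) = C1 + C2*erfi(2^(3/4)*a/2)


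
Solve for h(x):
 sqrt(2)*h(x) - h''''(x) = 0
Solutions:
 h(x) = C1*exp(-2^(1/8)*x) + C2*exp(2^(1/8)*x) + C3*sin(2^(1/8)*x) + C4*cos(2^(1/8)*x)


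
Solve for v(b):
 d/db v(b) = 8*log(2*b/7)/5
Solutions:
 v(b) = C1 + 8*b*log(b)/5 - 8*b*log(7)/5 - 8*b/5 + 8*b*log(2)/5


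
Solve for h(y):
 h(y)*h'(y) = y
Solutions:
 h(y) = -sqrt(C1 + y^2)
 h(y) = sqrt(C1 + y^2)


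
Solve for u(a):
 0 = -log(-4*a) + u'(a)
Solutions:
 u(a) = C1 + a*log(-a) + a*(-1 + 2*log(2))


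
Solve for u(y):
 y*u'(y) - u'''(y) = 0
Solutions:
 u(y) = C1 + Integral(C2*airyai(y) + C3*airybi(y), y)


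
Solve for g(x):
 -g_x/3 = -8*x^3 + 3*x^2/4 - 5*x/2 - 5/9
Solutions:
 g(x) = C1 + 6*x^4 - 3*x^3/4 + 15*x^2/4 + 5*x/3


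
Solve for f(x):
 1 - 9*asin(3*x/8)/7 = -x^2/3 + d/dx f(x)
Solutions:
 f(x) = C1 + x^3/9 - 9*x*asin(3*x/8)/7 + x - 3*sqrt(64 - 9*x^2)/7


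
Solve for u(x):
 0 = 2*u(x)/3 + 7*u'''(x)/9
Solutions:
 u(x) = C3*exp(-6^(1/3)*7^(2/3)*x/7) + (C1*sin(2^(1/3)*3^(5/6)*7^(2/3)*x/14) + C2*cos(2^(1/3)*3^(5/6)*7^(2/3)*x/14))*exp(6^(1/3)*7^(2/3)*x/14)


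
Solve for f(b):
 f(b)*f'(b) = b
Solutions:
 f(b) = -sqrt(C1 + b^2)
 f(b) = sqrt(C1 + b^2)


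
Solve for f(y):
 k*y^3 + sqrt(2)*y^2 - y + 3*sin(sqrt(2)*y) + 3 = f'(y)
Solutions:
 f(y) = C1 + k*y^4/4 + sqrt(2)*y^3/3 - y^2/2 + 3*y - 3*sqrt(2)*cos(sqrt(2)*y)/2


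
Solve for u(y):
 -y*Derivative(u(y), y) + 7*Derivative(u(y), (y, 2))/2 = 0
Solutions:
 u(y) = C1 + C2*erfi(sqrt(7)*y/7)


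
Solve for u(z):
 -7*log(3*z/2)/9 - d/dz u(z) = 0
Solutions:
 u(z) = C1 - 7*z*log(z)/9 - 7*z*log(3)/9 + 7*z*log(2)/9 + 7*z/9


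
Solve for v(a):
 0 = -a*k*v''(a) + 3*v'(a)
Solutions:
 v(a) = C1 + a^(((re(k) + 3)*re(k) + im(k)^2)/(re(k)^2 + im(k)^2))*(C2*sin(3*log(a)*Abs(im(k))/(re(k)^2 + im(k)^2)) + C3*cos(3*log(a)*im(k)/(re(k)^2 + im(k)^2)))


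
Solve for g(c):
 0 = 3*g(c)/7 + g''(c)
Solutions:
 g(c) = C1*sin(sqrt(21)*c/7) + C2*cos(sqrt(21)*c/7)


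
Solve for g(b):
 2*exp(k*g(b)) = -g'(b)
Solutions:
 g(b) = Piecewise((log(1/(C1*k + 2*b*k))/k, Ne(k, 0)), (nan, True))
 g(b) = Piecewise((C1 - 2*b, Eq(k, 0)), (nan, True))


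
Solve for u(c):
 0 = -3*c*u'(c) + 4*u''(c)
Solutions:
 u(c) = C1 + C2*erfi(sqrt(6)*c/4)


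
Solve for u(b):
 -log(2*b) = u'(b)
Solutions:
 u(b) = C1 - b*log(b) - b*log(2) + b


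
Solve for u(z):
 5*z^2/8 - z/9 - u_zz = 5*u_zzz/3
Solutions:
 u(z) = C1 + C2*z + C3*exp(-3*z/5) + 5*z^4/96 - 79*z^3/216 + 395*z^2/216


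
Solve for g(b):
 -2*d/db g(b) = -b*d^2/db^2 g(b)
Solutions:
 g(b) = C1 + C2*b^3


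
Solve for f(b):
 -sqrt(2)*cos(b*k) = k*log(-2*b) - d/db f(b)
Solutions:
 f(b) = C1 + b*k*(log(-b) - 1) + b*k*log(2) + sqrt(2)*Piecewise((sin(b*k)/k, Ne(k, 0)), (b, True))


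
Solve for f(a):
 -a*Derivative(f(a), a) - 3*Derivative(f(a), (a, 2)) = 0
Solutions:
 f(a) = C1 + C2*erf(sqrt(6)*a/6)


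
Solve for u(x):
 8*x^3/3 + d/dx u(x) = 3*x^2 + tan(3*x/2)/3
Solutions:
 u(x) = C1 - 2*x^4/3 + x^3 - 2*log(cos(3*x/2))/9


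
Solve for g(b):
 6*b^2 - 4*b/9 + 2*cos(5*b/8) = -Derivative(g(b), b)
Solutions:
 g(b) = C1 - 2*b^3 + 2*b^2/9 - 16*sin(5*b/8)/5


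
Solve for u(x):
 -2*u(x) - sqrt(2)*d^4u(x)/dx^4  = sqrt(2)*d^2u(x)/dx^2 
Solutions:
 u(x) = (C1*sin(2^(1/8)*x*cos(atan(sqrt(-1 + 4*sqrt(2)))/2)) + C2*cos(2^(1/8)*x*cos(atan(sqrt(-1 + 4*sqrt(2)))/2)))*exp(-2^(1/8)*x*sin(atan(sqrt(-1 + 4*sqrt(2)))/2)) + (C3*sin(2^(1/8)*x*cos(atan(sqrt(-1 + 4*sqrt(2)))/2)) + C4*cos(2^(1/8)*x*cos(atan(sqrt(-1 + 4*sqrt(2)))/2)))*exp(2^(1/8)*x*sin(atan(sqrt(-1 + 4*sqrt(2)))/2))


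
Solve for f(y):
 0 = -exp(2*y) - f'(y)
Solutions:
 f(y) = C1 - exp(2*y)/2


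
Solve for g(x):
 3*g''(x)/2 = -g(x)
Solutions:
 g(x) = C1*sin(sqrt(6)*x/3) + C2*cos(sqrt(6)*x/3)


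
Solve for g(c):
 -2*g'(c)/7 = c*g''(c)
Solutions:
 g(c) = C1 + C2*c^(5/7)


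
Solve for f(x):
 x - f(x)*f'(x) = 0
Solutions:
 f(x) = -sqrt(C1 + x^2)
 f(x) = sqrt(C1 + x^2)


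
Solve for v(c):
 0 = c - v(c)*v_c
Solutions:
 v(c) = -sqrt(C1 + c^2)
 v(c) = sqrt(C1 + c^2)


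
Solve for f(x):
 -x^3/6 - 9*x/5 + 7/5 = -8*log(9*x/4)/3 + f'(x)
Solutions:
 f(x) = C1 - x^4/24 - 9*x^2/10 + 8*x*log(x)/3 - 16*x*log(2)/3 - 19*x/15 + 16*x*log(3)/3


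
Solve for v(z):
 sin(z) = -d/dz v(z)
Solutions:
 v(z) = C1 + cos(z)


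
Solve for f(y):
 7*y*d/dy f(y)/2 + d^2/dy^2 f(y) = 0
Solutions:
 f(y) = C1 + C2*erf(sqrt(7)*y/2)


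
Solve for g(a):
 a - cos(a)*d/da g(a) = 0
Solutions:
 g(a) = C1 + Integral(a/cos(a), a)


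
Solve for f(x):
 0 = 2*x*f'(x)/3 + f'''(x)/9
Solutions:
 f(x) = C1 + Integral(C2*airyai(-6^(1/3)*x) + C3*airybi(-6^(1/3)*x), x)


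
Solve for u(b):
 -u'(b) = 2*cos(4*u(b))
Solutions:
 u(b) = -asin((C1 + exp(16*b))/(C1 - exp(16*b)))/4 + pi/4
 u(b) = asin((C1 + exp(16*b))/(C1 - exp(16*b)))/4


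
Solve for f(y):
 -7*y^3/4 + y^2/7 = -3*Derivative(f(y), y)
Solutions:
 f(y) = C1 + 7*y^4/48 - y^3/63


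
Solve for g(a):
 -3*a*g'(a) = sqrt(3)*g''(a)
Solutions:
 g(a) = C1 + C2*erf(sqrt(2)*3^(1/4)*a/2)


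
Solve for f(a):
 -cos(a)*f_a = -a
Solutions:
 f(a) = C1 + Integral(a/cos(a), a)


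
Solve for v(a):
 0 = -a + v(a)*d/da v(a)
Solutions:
 v(a) = -sqrt(C1 + a^2)
 v(a) = sqrt(C1 + a^2)


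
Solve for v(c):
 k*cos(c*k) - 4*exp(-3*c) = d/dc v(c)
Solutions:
 v(c) = C1 + sin(c*k) + 4*exp(-3*c)/3


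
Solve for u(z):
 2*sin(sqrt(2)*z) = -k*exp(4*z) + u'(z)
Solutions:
 u(z) = C1 + k*exp(4*z)/4 - sqrt(2)*cos(sqrt(2)*z)


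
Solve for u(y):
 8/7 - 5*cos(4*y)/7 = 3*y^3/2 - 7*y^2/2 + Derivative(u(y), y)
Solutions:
 u(y) = C1 - 3*y^4/8 + 7*y^3/6 + 8*y/7 - 5*sin(4*y)/28


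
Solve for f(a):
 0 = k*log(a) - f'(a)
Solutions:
 f(a) = C1 + a*k*log(a) - a*k


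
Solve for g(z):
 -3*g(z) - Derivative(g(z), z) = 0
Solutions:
 g(z) = C1*exp(-3*z)


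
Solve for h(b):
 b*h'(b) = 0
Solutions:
 h(b) = C1


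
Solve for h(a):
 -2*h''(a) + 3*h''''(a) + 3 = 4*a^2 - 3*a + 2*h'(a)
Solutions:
 h(a) = C1 + C2*exp(-a*(2/(sqrt(73) + 9)^(1/3) + (sqrt(73) + 9)^(1/3))/6)*sin(sqrt(3)*a*(-(sqrt(73) + 9)^(1/3) + 2/(sqrt(73) + 9)^(1/3))/6) + C3*exp(-a*(2/(sqrt(73) + 9)^(1/3) + (sqrt(73) + 9)^(1/3))/6)*cos(sqrt(3)*a*(-(sqrt(73) + 9)^(1/3) + 2/(sqrt(73) + 9)^(1/3))/6) + C4*exp(a*(2/(sqrt(73) + 9)^(1/3) + (sqrt(73) + 9)^(1/3))/3) - 2*a^3/3 + 11*a^2/4 - 4*a


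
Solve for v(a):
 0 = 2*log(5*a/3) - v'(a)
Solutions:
 v(a) = C1 + 2*a*log(a) - 2*a + a*log(25/9)
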